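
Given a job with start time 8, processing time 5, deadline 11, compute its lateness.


Completion = 8 + 5 = 13
Lateness = C - d = 13 - 11
= 2


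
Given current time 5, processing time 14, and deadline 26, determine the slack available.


Slack = due - current_time - processing
= 26 - 5 - 14
= 7


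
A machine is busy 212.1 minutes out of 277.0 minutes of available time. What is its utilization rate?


Utilization = busy / total × 100
= 212.1 / 277.0 × 100
= 76.6%


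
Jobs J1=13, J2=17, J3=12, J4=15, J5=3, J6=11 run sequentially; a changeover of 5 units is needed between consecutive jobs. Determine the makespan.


Makespan = Σ processing + (n-1) × setup
= (13 + 17 + 12 + 15 + 3 + 11) + (6-1)×5
= 71 + 25
= 96 time units


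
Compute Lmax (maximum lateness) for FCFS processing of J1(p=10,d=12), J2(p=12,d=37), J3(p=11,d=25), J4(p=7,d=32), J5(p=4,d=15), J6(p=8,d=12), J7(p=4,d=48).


Lateness per job (L = C - d):
  J1: C=10, d=12, L=-2
  J2: C=22, d=37, L=-15
  J3: C=33, d=25, L=8
  J4: C=40, d=32, L=8
  J5: C=44, d=15, L=29
  J6: C=52, d=12, L=40
  J7: C=56, d=48, L=8
Lmax = max(-2, -15, 8, 8, 29, 40, 8)
= 40


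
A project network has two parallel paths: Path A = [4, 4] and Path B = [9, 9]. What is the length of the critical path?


Path A: 4 + 4 = 8
Path B: 9 + 9 = 18
Critical path = longest = max(8, 18)
= 18 (Path B)


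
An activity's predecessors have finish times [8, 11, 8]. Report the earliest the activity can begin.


ES = max of all predecessor completion times
Predecessors: [8, 11, 8]
ES = max(8, 11, 8)
= 11


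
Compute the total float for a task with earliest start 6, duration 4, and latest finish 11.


EF = ES + duration = 6 + 4 = 10
LS = LF - duration = 11 - 4 = 7
Total Float = LF - EF = 11 - 10
(or LS - ES = 7 - 6)
= 1


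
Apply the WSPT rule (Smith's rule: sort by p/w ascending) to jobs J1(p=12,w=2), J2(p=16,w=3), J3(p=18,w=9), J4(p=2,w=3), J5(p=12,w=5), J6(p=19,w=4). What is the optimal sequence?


WSPT (Smith's rule): sort by p/w ascending
  J4: p/w = 2/3 = 0.667
  J3: p/w = 18/9 = 2.000
  J5: p/w = 12/5 = 2.400
  J6: p/w = 19/4 = 4.750
  J2: p/w = 16/3 = 5.333
  J1: p/w = 12/2 = 6.000
Order: J4 → J3 → J5 → J6 → J2 → J1


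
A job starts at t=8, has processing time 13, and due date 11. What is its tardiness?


Completion = start + processing = 8 + 13 = 21
Tardiness = max(0, C - d) = max(0, 21 - 11)
= max(0, 10)
= 10


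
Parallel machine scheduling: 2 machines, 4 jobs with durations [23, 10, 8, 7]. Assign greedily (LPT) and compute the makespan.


Jobs (LPT sorted): [23, 10, 8, 7]
Machines: 2
  J=23 → Machine 1 (load: 0+23=23)
  J=10 → Machine 2 (load: 0+10=10)
  J=8 → Machine 2 (load: 10+8=18)
  J=7 → Machine 2 (load: 18+7=25)
Machine loads: [23, 25]
Makespan = max = 25 time units


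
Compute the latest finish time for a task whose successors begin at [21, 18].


LF = min of all successor start times
Successors start at: [21, 18]
LF = min(21, 18)
= 18


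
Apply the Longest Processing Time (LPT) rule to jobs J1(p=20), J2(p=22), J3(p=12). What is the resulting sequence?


LPT: sort by longest processing time first
  J2: p=22
  J1: p=20
  J3: p=12
Order: J2 → J1 → J3


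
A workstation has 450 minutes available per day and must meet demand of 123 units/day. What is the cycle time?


Cycle time = available time / demand
= 450 / 123
= 3.66 min/unit


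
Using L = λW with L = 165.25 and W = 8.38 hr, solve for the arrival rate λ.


Little's law: L = λW → λ = L / W
= 165.25 / 8.38
= 19.72 per hour


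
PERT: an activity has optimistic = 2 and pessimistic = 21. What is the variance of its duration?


σ² = ((p - o) / 6)² = (p - o)² / 36
= (21 - 2)² / 36
= 19² / 36
= 361 / 36
= 10.0278


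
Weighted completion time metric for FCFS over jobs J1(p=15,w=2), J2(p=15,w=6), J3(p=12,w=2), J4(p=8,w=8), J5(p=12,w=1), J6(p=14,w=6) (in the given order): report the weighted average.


Completion times:
  J1: C=15, w×C=2×15=30
  J2: C=30, w×C=6×30=180
  J3: C=42, w×C=2×42=84
  J4: C=50, w×C=8×50=400
  J5: C=62, w×C=1×62=62
  J6: C=76, w×C=6×76=456
Sum w×C = 1212
Sum w = 25
Weighted avg = 1212/25
= 48.48


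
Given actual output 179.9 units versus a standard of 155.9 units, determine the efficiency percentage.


Efficiency = (actual / standard) × 100
= (179.9 / 155.9) × 100
= 115.4%


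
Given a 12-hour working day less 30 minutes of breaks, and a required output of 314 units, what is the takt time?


Available = 12×60 - 30 = 690 min
Takt time = 690 / 314
= 2.20 min/unit


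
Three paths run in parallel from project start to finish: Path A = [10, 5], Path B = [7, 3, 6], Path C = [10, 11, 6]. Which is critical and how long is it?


Path A: 10 + 5 = 15
Path B: 7 + 3 + 6 = 16
Path C: 10 + 11 + 6 = 27
Critical path = longest = max(15, 16, 27)
= 27 (Path C)


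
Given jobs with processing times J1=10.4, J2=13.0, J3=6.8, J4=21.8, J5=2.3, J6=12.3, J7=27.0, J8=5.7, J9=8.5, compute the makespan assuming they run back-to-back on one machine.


Sequential makespan: sum all processing times
= 10.4 + 13.0 + 6.8 + 21.8 + 2.3 + 12.3 + 27.0 + 5.7 + 8.5
= 107.8 time units


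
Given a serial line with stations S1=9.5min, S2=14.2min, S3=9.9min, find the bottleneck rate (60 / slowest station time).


Bottleneck = longest station time
Station times: [9.5, 14.2, 9.9]
Max = 14.2 min
Rate = 60 / 14.2
= 4.23 units/hour (bottleneck: 14.2min)


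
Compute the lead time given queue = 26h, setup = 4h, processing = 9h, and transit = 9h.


Lead time = queue + setup + processing + transit
= 26 + 4 + 9 + 9
= 48 hours


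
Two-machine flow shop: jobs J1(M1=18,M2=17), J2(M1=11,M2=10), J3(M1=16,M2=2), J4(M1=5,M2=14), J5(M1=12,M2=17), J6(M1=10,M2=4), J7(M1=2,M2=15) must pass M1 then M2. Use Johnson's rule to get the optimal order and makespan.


Johnson's rule:
Group 1 (M1≤M2, sort by M1): ['J7', 'J4', 'J5']
Group 2 (M1>M2, sort desc M2): ['J1', 'J2', 'J6', 'J3']
Sequence: J7 → J4 → J5 → J1 → J2 → J6 → J3
Makespan calculation:
  J7: M1 done=2, M2 done=17
  J4: M1 done=7, M2 done=31
  J5: M1 done=19, M2 done=48
  J1: M1 done=37, M2 done=65
  J2: M1 done=48, M2 done=75
  J6: M1 done=58, M2 done=79
  J3: M1 done=74, M2 done=81
= Sequence: J7 → J4 → J5 → J1 → J2 → J6 → J3, Makespan: 81


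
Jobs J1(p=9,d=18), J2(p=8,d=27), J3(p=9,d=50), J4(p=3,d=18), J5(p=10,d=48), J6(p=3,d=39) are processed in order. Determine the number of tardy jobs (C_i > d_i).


Completion vs due date:
  J1: C=9, d=18 → on time
  J2: C=17, d=27 → on time
  J3: C=26, d=50 → on time
  J4: C=29, d=18 → TARDY
  J5: C=39, d=48 → on time
  J6: C=42, d=39 → TARDY
Tardy jobs: J4, J6
Count = 2


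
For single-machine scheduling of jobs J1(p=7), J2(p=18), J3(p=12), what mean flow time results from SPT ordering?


SPT order: J1 → J3 → J2
Completion times:
  J1: C=7
  J3: C=19
  J2: C=37
Sum = 63, n = 3
Mean flow = 63/3
= 21.00


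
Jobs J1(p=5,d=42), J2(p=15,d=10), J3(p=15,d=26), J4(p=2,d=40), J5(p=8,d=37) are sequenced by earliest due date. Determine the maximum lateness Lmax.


EDD order: J2 → J3 → J5 → J4 → J1
Completion and lateness:
  J2: C=15, d=10, L=15-10=5
  J3: C=30, d=26, L=30-26=4
  J5: C=38, d=37, L=38-37=1
  J4: C=40, d=40, L=40-40=0
  J1: C=45, d=42, L=45-42=3
Lmax = max(5, 4, 1, 0, 3)
= 5


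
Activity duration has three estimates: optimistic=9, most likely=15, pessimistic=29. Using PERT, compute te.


te = (o + 4m + p) / 6
= (9 + 4×15 + 29) / 6
= (9 + 60 + 29) / 6
= 98 / 6
= 16.33


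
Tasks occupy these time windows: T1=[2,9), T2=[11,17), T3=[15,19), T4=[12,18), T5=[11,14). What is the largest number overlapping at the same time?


Check each time point for overlaps:
  t=12: 3 tasks active (T2, T4, T5)
Max concurrent = 3


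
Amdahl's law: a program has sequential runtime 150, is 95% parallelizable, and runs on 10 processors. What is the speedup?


Amdahl's law: T_p = T × ((1-p) + p/N)
= 150 × ((1-0.95) + 0.95/10)
= 150 × (0.05 + 0.0950)
= 150 × 0.1450
= 21.75
Speedup = 150/21.75
= 6.90×


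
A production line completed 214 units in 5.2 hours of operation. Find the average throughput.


Throughput = units / time
= 214 / 5.2
= 41.2 units/hour


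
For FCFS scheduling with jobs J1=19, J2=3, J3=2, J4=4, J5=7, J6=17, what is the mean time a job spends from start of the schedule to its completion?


Completion times:
  J1: completes at 19
  J2: completes at 22
  J3: completes at 24
  J4: completes at 28
  J5: completes at 35
  J6: completes at 52
Sum = 180
Average = 180/6
= 30.00


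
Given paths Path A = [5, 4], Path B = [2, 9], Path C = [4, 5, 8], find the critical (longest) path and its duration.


Path A: 5 + 4 = 9
Path B: 2 + 9 = 11
Path C: 4 + 5 + 8 = 17
Critical path = longest = max(9, 11, 17)
= 17 (Path C)


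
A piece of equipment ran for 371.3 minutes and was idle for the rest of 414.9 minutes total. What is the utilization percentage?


Utilization = busy / total × 100
= 371.3 / 414.9 × 100
= 89.5%


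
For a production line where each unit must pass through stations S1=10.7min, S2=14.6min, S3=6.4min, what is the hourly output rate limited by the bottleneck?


Bottleneck = longest station time
Station times: [10.7, 14.6, 6.4]
Max = 14.6 min
Rate = 60 / 14.6
= 4.11 units/hour (bottleneck: 14.6min)


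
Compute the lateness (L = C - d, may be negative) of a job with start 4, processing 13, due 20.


Completion = 4 + 13 = 17
Lateness = C - d = 17 - 20
= -3


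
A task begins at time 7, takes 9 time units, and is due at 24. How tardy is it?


Completion = start + processing = 7 + 9 = 16
Tardiness = max(0, C - d) = max(0, 16 - 24)
= max(0, -8)
= 0


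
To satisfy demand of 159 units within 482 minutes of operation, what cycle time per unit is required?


Cycle time = available time / demand
= 482 / 159
= 3.03 min/unit


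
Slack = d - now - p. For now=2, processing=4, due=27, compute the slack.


Slack = due - current_time - processing
= 27 - 2 - 4
= 21


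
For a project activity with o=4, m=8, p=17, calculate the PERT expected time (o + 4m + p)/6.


te = (o + 4m + p) / 6
= (4 + 4×8 + 17) / 6
= (4 + 32 + 17) / 6
= 53 / 6
= 8.83


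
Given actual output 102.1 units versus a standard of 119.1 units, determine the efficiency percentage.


Efficiency = (actual / standard) × 100
= (102.1 / 119.1) × 100
= 85.7%


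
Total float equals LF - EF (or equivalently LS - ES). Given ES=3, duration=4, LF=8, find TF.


EF = ES + duration = 3 + 4 = 7
LS = LF - duration = 8 - 4 = 4
Total Float = LF - EF = 8 - 7
(or LS - ES = 4 - 3)
= 1


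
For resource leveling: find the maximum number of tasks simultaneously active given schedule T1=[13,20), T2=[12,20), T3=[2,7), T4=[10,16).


Check each time point for overlaps:
  t=13: 3 tasks active (T1, T2, T4)
Max concurrent = 3


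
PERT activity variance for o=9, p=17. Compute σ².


σ² = ((p - o) / 6)² = (p - o)² / 36
= (17 - 9)² / 36
= 8² / 36
= 64 / 36
= 1.7778


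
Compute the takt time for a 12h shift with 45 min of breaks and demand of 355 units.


Available = 12×60 - 45 = 675 min
Takt time = 675 / 355
= 1.90 min/unit


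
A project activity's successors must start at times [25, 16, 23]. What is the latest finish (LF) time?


LF = min of all successor start times
Successors start at: [25, 16, 23]
LF = min(25, 16, 23)
= 16


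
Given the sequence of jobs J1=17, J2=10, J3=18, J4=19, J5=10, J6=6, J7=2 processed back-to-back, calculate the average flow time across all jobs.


Completion times:
  J1: completes at 17
  J2: completes at 27
  J3: completes at 45
  J4: completes at 64
  J5: completes at 74
  J6: completes at 80
  J7: completes at 82
Sum = 389
Average = 389/7
= 55.57


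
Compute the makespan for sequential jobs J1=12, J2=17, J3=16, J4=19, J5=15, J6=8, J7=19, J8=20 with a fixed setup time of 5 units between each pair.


Makespan = Σ processing + (n-1) × setup
= (12 + 17 + 16 + 19 + 15 + 8 + 19 + 20) + (8-1)×5
= 126 + 35
= 161 time units


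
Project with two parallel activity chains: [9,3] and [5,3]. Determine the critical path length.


Path A: 9 + 3 = 12
Path B: 5 + 3 = 8
Critical path = longest = max(12, 8)
= 12 (Path A)


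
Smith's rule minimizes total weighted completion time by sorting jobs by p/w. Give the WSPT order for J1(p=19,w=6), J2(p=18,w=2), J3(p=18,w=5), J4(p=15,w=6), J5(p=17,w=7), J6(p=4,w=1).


WSPT (Smith's rule): sort by p/w ascending
  J5: p/w = 17/7 = 2.429
  J4: p/w = 15/6 = 2.500
  J1: p/w = 19/6 = 3.167
  J3: p/w = 18/5 = 3.600
  J6: p/w = 4/1 = 4.000
  J2: p/w = 18/2 = 9.000
Order: J5 → J4 → J1 → J3 → J6 → J2


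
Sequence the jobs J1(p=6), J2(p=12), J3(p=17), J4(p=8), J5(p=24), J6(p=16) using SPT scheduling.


SPT: sort by shortest processing time
  J1: p=6
  J4: p=8
  J2: p=12
  J6: p=16
  J3: p=17
  J5: p=24
Order: J1 → J4 → J2 → J6 → J3 → J5


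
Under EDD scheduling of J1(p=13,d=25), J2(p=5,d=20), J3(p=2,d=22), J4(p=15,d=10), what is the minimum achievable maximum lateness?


EDD order: J4 → J2 → J3 → J1
Completion and lateness:
  J4: C=15, d=10, L=15-10=5
  J2: C=20, d=20, L=20-20=0
  J3: C=22, d=22, L=22-22=0
  J1: C=35, d=25, L=35-25=10
Lmax = max(5, 0, 0, 10)
= 10


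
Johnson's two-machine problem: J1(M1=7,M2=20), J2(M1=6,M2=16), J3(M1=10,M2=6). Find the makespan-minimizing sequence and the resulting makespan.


Johnson's rule:
Group 1 (M1≤M2, sort by M1): ['J2', 'J1']
Group 2 (M1>M2, sort desc M2): ['J3']
Sequence: J2 → J1 → J3
Makespan calculation:
  J2: M1 done=6, M2 done=22
  J1: M1 done=13, M2 done=42
  J3: M1 done=23, M2 done=48
= Sequence: J2 → J1 → J3, Makespan: 48


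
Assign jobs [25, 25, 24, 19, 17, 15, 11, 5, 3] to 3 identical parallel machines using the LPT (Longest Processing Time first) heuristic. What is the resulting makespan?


Jobs (LPT sorted): [25, 25, 24, 19, 17, 15, 11, 5, 3]
Machines: 3
  J=25 → Machine 1 (load: 0+25=25)
  J=25 → Machine 2 (load: 0+25=25)
  J=24 → Machine 3 (load: 0+24=24)
  J=19 → Machine 3 (load: 24+19=43)
  J=17 → Machine 1 (load: 25+17=42)
  J=15 → Machine 2 (load: 25+15=40)
  J=11 → Machine 2 (load: 40+11=51)
  J=5 → Machine 1 (load: 42+5=47)
  J=3 → Machine 3 (load: 43+3=46)
Machine loads: [47, 51, 46]
Makespan = max = 51 time units


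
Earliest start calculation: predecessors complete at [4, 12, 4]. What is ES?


ES = max of all predecessor completion times
Predecessors: [4, 12, 4]
ES = max(4, 12, 4)
= 12


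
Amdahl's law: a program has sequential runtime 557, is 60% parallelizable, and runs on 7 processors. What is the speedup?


Amdahl's law: T_p = T × ((1-p) + p/N)
= 557 × ((1-0.6) + 0.6/7)
= 557 × (0.40 + 0.0857)
= 557 × 0.4857
= 270.54
Speedup = 557/270.54
= 2.06×


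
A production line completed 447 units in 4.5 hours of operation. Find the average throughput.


Throughput = units / time
= 447 / 4.5
= 99.3 units/hour


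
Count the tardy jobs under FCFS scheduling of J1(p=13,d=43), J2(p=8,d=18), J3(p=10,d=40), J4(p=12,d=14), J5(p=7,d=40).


Completion vs due date:
  J1: C=13, d=43 → on time
  J2: C=21, d=18 → TARDY
  J3: C=31, d=40 → on time
  J4: C=43, d=14 → TARDY
  J5: C=50, d=40 → TARDY
Tardy jobs: J2, J4, J5
Count = 3


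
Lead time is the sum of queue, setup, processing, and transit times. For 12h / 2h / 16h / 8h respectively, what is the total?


Lead time = queue + setup + processing + transit
= 12 + 2 + 16 + 8
= 38 hours


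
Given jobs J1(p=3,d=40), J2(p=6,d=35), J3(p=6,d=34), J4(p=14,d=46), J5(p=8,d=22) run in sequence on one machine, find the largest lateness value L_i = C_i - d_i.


Lateness per job (L = C - d):
  J1: C=3, d=40, L=-37
  J2: C=9, d=35, L=-26
  J3: C=15, d=34, L=-19
  J4: C=29, d=46, L=-17
  J5: C=37, d=22, L=15
Lmax = max(-37, -26, -19, -17, 15)
= 15


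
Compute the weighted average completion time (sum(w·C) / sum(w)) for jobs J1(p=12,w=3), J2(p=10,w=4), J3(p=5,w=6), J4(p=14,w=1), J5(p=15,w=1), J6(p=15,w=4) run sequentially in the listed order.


Completion times:
  J1: C=12, w×C=3×12=36
  J2: C=22, w×C=4×22=88
  J3: C=27, w×C=6×27=162
  J4: C=41, w×C=1×41=41
  J5: C=56, w×C=1×56=56
  J6: C=71, w×C=4×71=284
Sum w×C = 667
Sum w = 19
Weighted avg = 667/19
= 35.11


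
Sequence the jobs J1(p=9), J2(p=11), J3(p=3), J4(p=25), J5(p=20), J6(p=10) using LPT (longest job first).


LPT: sort by longest processing time first
  J4: p=25
  J5: p=20
  J2: p=11
  J6: p=10
  J1: p=9
  J3: p=3
Order: J4 → J5 → J2 → J6 → J1 → J3


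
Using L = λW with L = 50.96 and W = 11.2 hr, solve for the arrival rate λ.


Little's law: L = λW → λ = L / W
= 50.96 / 11.2
= 4.55 per hour


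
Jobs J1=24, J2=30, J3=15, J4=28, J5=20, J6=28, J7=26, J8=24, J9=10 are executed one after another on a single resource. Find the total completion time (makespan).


Sequential makespan: sum all processing times
= 24 + 30 + 15 + 28 + 20 + 28 + 26 + 24 + 10
= 205 time units


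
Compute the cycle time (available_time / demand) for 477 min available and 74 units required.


Cycle time = available time / demand
= 477 / 74
= 6.45 min/unit


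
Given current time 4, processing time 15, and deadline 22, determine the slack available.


Slack = due - current_time - processing
= 22 - 4 - 15
= 3


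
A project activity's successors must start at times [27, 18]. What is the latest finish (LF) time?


LF = min of all successor start times
Successors start at: [27, 18]
LF = min(27, 18)
= 18


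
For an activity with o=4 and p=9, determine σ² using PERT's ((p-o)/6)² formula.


σ² = ((p - o) / 6)² = (p - o)² / 36
= (9 - 4)² / 36
= 5² / 36
= 25 / 36
= 0.6944


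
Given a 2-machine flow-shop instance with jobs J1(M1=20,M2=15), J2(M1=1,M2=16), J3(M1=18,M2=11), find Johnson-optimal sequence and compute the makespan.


Johnson's rule:
Group 1 (M1≤M2, sort by M1): ['J2']
Group 2 (M1>M2, sort desc M2): ['J1', 'J3']
Sequence: J2 → J1 → J3
Makespan calculation:
  J2: M1 done=1, M2 done=17
  J1: M1 done=21, M2 done=36
  J3: M1 done=39, M2 done=50
= Sequence: J2 → J1 → J3, Makespan: 50


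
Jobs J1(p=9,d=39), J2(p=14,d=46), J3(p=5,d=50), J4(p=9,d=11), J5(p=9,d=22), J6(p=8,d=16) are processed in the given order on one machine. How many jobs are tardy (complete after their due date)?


Completion vs due date:
  J1: C=9, d=39 → on time
  J2: C=23, d=46 → on time
  J3: C=28, d=50 → on time
  J4: C=37, d=11 → TARDY
  J5: C=46, d=22 → TARDY
  J6: C=54, d=16 → TARDY
Tardy jobs: J4, J5, J6
Count = 3


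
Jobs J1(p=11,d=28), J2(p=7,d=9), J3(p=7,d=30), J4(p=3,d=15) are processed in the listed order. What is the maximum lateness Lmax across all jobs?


Lateness per job (L = C - d):
  J1: C=11, d=28, L=-17
  J2: C=18, d=9, L=9
  J3: C=25, d=30, L=-5
  J4: C=28, d=15, L=13
Lmax = max(-17, 9, -5, 13)
= 13


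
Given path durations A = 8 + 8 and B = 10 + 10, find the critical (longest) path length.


Path A: 8 + 8 = 16
Path B: 10 + 10 = 20
Critical path = longest = max(16, 20)
= 20 (Path B)


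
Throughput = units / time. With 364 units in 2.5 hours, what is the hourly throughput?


Throughput = units / time
= 364 / 2.5
= 145.6 units/hour


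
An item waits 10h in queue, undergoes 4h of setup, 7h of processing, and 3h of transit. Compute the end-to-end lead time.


Lead time = queue + setup + processing + transit
= 10 + 4 + 7 + 3
= 24 hours


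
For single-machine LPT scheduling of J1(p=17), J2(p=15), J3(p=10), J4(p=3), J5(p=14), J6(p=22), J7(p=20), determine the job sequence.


LPT: sort by longest processing time first
  J6: p=22
  J7: p=20
  J1: p=17
  J2: p=15
  J5: p=14
  J3: p=10
  J4: p=3
Order: J6 → J7 → J1 → J2 → J5 → J3 → J4


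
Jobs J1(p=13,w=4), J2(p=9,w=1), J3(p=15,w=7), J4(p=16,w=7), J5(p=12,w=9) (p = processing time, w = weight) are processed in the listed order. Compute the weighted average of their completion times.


Completion times:
  J1: C=13, w×C=4×13=52
  J2: C=22, w×C=1×22=22
  J3: C=37, w×C=7×37=259
  J4: C=53, w×C=7×53=371
  J5: C=65, w×C=9×65=585
Sum w×C = 1289
Sum w = 28
Weighted avg = 1289/28
= 46.04


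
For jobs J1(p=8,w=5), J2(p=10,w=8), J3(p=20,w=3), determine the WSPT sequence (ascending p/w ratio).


WSPT (Smith's rule): sort by p/w ascending
  J2: p/w = 10/8 = 1.250
  J1: p/w = 8/5 = 1.600
  J3: p/w = 20/3 = 6.667
Order: J2 → J1 → J3


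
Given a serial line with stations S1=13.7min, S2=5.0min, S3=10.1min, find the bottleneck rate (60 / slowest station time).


Bottleneck = longest station time
Station times: [13.7, 5.0, 10.1]
Max = 13.7 min
Rate = 60 / 13.7
= 4.38 units/hour (bottleneck: 13.7min)


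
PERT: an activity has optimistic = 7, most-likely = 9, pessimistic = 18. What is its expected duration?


te = (o + 4m + p) / 6
= (7 + 4×9 + 18) / 6
= (7 + 36 + 18) / 6
= 61 / 6
= 10.17


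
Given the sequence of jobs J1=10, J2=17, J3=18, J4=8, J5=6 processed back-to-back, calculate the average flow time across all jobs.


Completion times:
  J1: completes at 10
  J2: completes at 27
  J3: completes at 45
  J4: completes at 53
  J5: completes at 59
Sum = 194
Average = 194/5
= 38.80


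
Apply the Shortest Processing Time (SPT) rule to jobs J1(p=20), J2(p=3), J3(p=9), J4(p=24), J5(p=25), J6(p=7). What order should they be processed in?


SPT: sort by shortest processing time
  J2: p=3
  J6: p=7
  J3: p=9
  J1: p=20
  J4: p=24
  J5: p=25
Order: J2 → J6 → J3 → J1 → J4 → J5


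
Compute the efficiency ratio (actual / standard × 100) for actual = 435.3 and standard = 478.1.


Efficiency = (actual / standard) × 100
= (435.3 / 478.1) × 100
= 91.0%


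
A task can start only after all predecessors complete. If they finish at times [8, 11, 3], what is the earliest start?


ES = max of all predecessor completion times
Predecessors: [8, 11, 3]
ES = max(8, 11, 3)
= 11


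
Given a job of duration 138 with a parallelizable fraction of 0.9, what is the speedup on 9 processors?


Amdahl's law: T_p = T × ((1-p) + p/N)
= 138 × ((1-0.9) + 0.9/9)
= 138 × (0.10 + 0.1000)
= 138 × 0.2000
= 27.60
Speedup = 138/27.60
= 5.00×


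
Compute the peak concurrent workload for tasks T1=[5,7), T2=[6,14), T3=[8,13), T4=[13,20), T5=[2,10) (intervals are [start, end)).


Check each time point for overlaps:
  t=6: 3 tasks active (T1, T2, T5)
Max concurrent = 3


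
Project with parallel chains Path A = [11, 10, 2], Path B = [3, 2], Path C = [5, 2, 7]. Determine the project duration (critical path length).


Path A: 11 + 10 + 2 = 23
Path B: 3 + 2 = 5
Path C: 5 + 2 + 7 = 14
Critical path = longest = max(23, 5, 14)
= 23 (Path A)


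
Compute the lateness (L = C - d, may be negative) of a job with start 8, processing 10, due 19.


Completion = 8 + 10 = 18
Lateness = C - d = 18 - 19
= -1


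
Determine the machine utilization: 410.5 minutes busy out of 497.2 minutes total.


Utilization = busy / total × 100
= 410.5 / 497.2 × 100
= 82.6%


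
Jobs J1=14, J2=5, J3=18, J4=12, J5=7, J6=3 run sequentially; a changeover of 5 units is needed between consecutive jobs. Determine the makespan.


Makespan = Σ processing + (n-1) × setup
= (14 + 5 + 18 + 12 + 7 + 3) + (6-1)×5
= 59 + 25
= 84 time units


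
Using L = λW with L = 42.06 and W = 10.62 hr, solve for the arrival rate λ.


Little's law: L = λW → λ = L / W
= 42.06 / 10.62
= 3.96 per hour


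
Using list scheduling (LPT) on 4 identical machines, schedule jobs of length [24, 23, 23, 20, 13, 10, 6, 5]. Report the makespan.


Jobs (LPT sorted): [24, 23, 23, 20, 13, 10, 6, 5]
Machines: 4
  J=24 → Machine 1 (load: 0+24=24)
  J=23 → Machine 2 (load: 0+23=23)
  J=23 → Machine 3 (load: 0+23=23)
  J=20 → Machine 4 (load: 0+20=20)
  J=13 → Machine 4 (load: 20+13=33)
  J=10 → Machine 2 (load: 23+10=33)
  J=6 → Machine 3 (load: 23+6=29)
  J=5 → Machine 1 (load: 24+5=29)
Machine loads: [29, 33, 29, 33]
Makespan = max = 33 time units


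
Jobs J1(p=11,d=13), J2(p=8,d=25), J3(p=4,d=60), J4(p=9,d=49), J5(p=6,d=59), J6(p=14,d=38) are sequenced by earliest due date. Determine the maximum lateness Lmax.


EDD order: J1 → J2 → J6 → J4 → J5 → J3
Completion and lateness:
  J1: C=11, d=13, L=11-13=-2
  J2: C=19, d=25, L=19-25=-6
  J6: C=33, d=38, L=33-38=-5
  J4: C=42, d=49, L=42-49=-7
  J5: C=48, d=59, L=48-59=-11
  J3: C=52, d=60, L=52-60=-8
Lmax = max(-2, -6, -5, -7, -11, -8)
= -2


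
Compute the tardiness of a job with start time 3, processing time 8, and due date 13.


Completion = start + processing = 3 + 8 = 11
Tardiness = max(0, C - d) = max(0, 11 - 13)
= max(0, -2)
= 0


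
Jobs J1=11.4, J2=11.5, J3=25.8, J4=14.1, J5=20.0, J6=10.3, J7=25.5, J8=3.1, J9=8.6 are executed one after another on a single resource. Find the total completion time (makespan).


Sequential makespan: sum all processing times
= 11.4 + 11.5 + 25.8 + 14.1 + 20.0 + 10.3 + 25.5 + 3.1 + 8.6
= 130.3 time units


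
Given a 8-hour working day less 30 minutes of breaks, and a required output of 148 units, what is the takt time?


Available = 8×60 - 30 = 450 min
Takt time = 450 / 148
= 3.04 min/unit


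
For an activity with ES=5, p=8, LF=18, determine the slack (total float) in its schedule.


EF = ES + duration = 5 + 8 = 13
LS = LF - duration = 18 - 8 = 10
Total Float = LF - EF = 18 - 13
(or LS - ES = 10 - 5)
= 5


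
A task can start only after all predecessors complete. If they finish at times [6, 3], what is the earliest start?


ES = max of all predecessor completion times
Predecessors: [6, 3]
ES = max(6, 3)
= 6


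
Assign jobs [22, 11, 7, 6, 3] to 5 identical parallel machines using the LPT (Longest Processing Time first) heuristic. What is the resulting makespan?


Jobs (LPT sorted): [22, 11, 7, 6, 3]
Machines: 5
  J=22 → Machine 1 (load: 0+22=22)
  J=11 → Machine 2 (load: 0+11=11)
  J=7 → Machine 3 (load: 0+7=7)
  J=6 → Machine 4 (load: 0+6=6)
  J=3 → Machine 5 (load: 0+3=3)
Machine loads: [22, 11, 7, 6, 3]
Makespan = max = 22 time units


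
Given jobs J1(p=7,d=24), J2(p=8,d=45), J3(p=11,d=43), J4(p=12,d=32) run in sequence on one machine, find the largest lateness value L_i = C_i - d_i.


Lateness per job (L = C - d):
  J1: C=7, d=24, L=-17
  J2: C=15, d=45, L=-30
  J3: C=26, d=43, L=-17
  J4: C=38, d=32, L=6
Lmax = max(-17, -30, -17, 6)
= 6


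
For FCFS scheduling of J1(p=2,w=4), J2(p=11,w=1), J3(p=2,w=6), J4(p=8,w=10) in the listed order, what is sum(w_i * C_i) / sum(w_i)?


Completion times:
  J1: C=2, w×C=4×2=8
  J2: C=13, w×C=1×13=13
  J3: C=15, w×C=6×15=90
  J4: C=23, w×C=10×23=230
Sum w×C = 341
Sum w = 21
Weighted avg = 341/21
= 16.24


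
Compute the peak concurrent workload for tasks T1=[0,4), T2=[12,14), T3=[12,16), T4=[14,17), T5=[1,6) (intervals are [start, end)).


Check each time point for overlaps:
  t=1: 2 tasks active (T1, T5)
Max concurrent = 2


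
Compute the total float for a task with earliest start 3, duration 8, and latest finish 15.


EF = ES + duration = 3 + 8 = 11
LS = LF - duration = 15 - 8 = 7
Total Float = LF - EF = 15 - 11
(or LS - ES = 7 - 3)
= 4


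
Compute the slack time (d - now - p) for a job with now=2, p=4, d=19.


Slack = due - current_time - processing
= 19 - 2 - 4
= 13


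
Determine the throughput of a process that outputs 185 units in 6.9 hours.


Throughput = units / time
= 185 / 6.9
= 26.8 units/hour


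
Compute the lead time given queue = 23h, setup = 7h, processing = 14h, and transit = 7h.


Lead time = queue + setup + processing + transit
= 23 + 7 + 14 + 7
= 51 hours


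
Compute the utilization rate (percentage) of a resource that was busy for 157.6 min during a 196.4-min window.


Utilization = busy / total × 100
= 157.6 / 196.4 × 100
= 80.2%


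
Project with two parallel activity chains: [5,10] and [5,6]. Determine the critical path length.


Path A: 5 + 10 = 15
Path B: 5 + 6 = 11
Critical path = longest = max(15, 11)
= 15 (Path A)


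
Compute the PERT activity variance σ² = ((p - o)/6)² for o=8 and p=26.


σ² = ((p - o) / 6)² = (p - o)² / 36
= (26 - 8)² / 36
= 18² / 36
= 324 / 36
= 9.0000


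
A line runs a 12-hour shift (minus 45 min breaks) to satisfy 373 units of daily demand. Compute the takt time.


Available = 12×60 - 45 = 675 min
Takt time = 675 / 373
= 1.81 min/unit


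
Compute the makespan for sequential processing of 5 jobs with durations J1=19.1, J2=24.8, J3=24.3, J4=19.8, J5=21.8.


Sequential makespan: sum all processing times
= 19.1 + 24.8 + 24.3 + 19.8 + 21.8
= 109.8 time units


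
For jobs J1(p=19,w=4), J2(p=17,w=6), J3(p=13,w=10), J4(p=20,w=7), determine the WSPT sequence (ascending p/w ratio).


WSPT (Smith's rule): sort by p/w ascending
  J3: p/w = 13/10 = 1.300
  J2: p/w = 17/6 = 2.833
  J4: p/w = 20/7 = 2.857
  J1: p/w = 19/4 = 4.750
Order: J3 → J2 → J4 → J1


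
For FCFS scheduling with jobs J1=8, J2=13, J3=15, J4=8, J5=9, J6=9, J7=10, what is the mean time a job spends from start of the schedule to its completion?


Completion times:
  J1: completes at 8
  J2: completes at 21
  J3: completes at 36
  J4: completes at 44
  J5: completes at 53
  J6: completes at 62
  J7: completes at 72
Sum = 296
Average = 296/7
= 42.29


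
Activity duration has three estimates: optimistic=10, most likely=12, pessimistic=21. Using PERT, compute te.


te = (o + 4m + p) / 6
= (10 + 4×12 + 21) / 6
= (10 + 48 + 21) / 6
= 79 / 6
= 13.17


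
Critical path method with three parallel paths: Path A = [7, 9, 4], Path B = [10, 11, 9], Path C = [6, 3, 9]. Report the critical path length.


Path A: 7 + 9 + 4 = 20
Path B: 10 + 11 + 9 = 30
Path C: 6 + 3 + 9 = 18
Critical path = longest = max(20, 30, 18)
= 30 (Path B)


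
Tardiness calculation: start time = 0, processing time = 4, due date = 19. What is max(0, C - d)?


Completion = start + processing = 0 + 4 = 4
Tardiness = max(0, C - d) = max(0, 4 - 19)
= max(0, -15)
= 0


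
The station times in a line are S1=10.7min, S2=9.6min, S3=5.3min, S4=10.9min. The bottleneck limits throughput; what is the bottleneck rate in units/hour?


Bottleneck = longest station time
Station times: [10.7, 9.6, 5.3, 10.9]
Max = 10.9 min
Rate = 60 / 10.9
= 5.50 units/hour (bottleneck: 10.9min)


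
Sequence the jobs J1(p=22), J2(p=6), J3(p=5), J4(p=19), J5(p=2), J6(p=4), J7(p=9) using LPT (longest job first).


LPT: sort by longest processing time first
  J1: p=22
  J4: p=19
  J7: p=9
  J2: p=6
  J3: p=5
  J6: p=4
  J5: p=2
Order: J1 → J4 → J7 → J2 → J3 → J6 → J5


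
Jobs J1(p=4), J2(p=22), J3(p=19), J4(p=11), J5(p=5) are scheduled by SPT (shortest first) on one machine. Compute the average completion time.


SPT order: J1 → J5 → J4 → J3 → J2
Completion times:
  J1: C=4
  J5: C=9
  J4: C=20
  J3: C=39
  J2: C=61
Sum = 133, n = 5
Mean flow = 133/5
= 26.60


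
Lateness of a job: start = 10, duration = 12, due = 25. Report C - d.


Completion = 10 + 12 = 22
Lateness = C - d = 22 - 25
= -3


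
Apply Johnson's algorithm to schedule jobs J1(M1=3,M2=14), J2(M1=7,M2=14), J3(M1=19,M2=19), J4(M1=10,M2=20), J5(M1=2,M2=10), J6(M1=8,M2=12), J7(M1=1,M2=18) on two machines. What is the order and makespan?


Johnson's rule:
Group 1 (M1≤M2, sort by M1): ['J7', 'J5', 'J1', 'J2', 'J6', 'J4', 'J3']
Group 2 (M1>M2, sort desc M2): []
Sequence: J7 → J5 → J1 → J2 → J6 → J4 → J3
Makespan calculation:
  J7: M1 done=1, M2 done=19
  J5: M1 done=3, M2 done=29
  J1: M1 done=6, M2 done=43
  J2: M1 done=13, M2 done=57
  J6: M1 done=21, M2 done=69
  J4: M1 done=31, M2 done=89
  J3: M1 done=50, M2 done=108
= Sequence: J7 → J5 → J1 → J2 → J6 → J4 → J3, Makespan: 108


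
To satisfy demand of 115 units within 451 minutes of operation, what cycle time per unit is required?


Cycle time = available time / demand
= 451 / 115
= 3.92 min/unit


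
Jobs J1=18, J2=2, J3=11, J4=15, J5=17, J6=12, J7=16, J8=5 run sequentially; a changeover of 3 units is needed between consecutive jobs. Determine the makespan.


Makespan = Σ processing + (n-1) × setup
= (18 + 2 + 11 + 15 + 17 + 12 + 16 + 5) + (8-1)×3
= 96 + 21
= 117 time units


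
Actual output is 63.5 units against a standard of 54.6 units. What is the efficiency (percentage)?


Efficiency = (actual / standard) × 100
= (63.5 / 54.6) × 100
= 116.3%


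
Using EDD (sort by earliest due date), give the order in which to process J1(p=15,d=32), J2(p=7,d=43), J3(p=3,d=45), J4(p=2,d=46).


EDD: sort by earliest due date
  J1: d=32, p=15
  J2: d=43, p=7
  J3: d=45, p=3
  J4: d=46, p=2
Order: J1 → J2 → J3 → J4


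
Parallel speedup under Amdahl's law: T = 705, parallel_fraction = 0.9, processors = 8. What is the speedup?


Amdahl's law: T_p = T × ((1-p) + p/N)
= 705 × ((1-0.9) + 0.9/8)
= 705 × (0.10 + 0.1125)
= 705 × 0.2125
= 149.81
Speedup = 705/149.81
= 4.71×


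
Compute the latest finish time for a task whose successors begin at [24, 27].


LF = min of all successor start times
Successors start at: [24, 27]
LF = min(24, 27)
= 24


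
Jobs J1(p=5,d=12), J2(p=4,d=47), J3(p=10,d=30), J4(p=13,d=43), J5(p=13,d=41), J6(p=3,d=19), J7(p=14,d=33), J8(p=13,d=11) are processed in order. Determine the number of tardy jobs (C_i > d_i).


Completion vs due date:
  J1: C=5, d=12 → on time
  J2: C=9, d=47 → on time
  J3: C=19, d=30 → on time
  J4: C=32, d=43 → on time
  J5: C=45, d=41 → TARDY
  J6: C=48, d=19 → TARDY
  J7: C=62, d=33 → TARDY
  J8: C=75, d=11 → TARDY
Tardy jobs: J5, J6, J7, J8
Count = 4


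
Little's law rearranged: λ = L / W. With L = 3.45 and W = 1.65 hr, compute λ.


Little's law: L = λW → λ = L / W
= 3.45 / 1.65
= 2.09 per hour


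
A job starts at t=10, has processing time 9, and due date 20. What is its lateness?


Completion = 10 + 9 = 19
Lateness = C - d = 19 - 20
= -1


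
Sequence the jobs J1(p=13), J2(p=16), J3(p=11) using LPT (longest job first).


LPT: sort by longest processing time first
  J2: p=16
  J1: p=13
  J3: p=11
Order: J2 → J1 → J3


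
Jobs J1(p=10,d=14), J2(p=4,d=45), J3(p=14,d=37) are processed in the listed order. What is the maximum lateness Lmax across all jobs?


Lateness per job (L = C - d):
  J1: C=10, d=14, L=-4
  J2: C=14, d=45, L=-31
  J3: C=28, d=37, L=-9
Lmax = max(-4, -31, -9)
= -4


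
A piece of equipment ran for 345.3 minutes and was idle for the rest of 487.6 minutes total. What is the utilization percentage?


Utilization = busy / total × 100
= 345.3 / 487.6 × 100
= 70.8%


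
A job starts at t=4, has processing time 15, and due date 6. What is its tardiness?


Completion = start + processing = 4 + 15 = 19
Tardiness = max(0, C - d) = max(0, 19 - 6)
= max(0, 13)
= 13


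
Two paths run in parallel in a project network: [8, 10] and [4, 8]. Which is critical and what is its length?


Path A: 8 + 10 = 18
Path B: 4 + 8 = 12
Critical path = longest = max(18, 12)
= 18 (Path A)


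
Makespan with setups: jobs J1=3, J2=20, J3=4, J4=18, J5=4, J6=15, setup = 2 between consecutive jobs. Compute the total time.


Makespan = Σ processing + (n-1) × setup
= (3 + 20 + 4 + 18 + 4 + 15) + (6-1)×2
= 64 + 10
= 74 time units


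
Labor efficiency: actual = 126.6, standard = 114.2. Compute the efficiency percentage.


Efficiency = (actual / standard) × 100
= (126.6 / 114.2) × 100
= 110.9%


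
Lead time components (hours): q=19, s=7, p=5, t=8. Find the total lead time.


Lead time = queue + setup + processing + transit
= 19 + 7 + 5 + 8
= 39 hours


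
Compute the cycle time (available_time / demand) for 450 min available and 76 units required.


Cycle time = available time / demand
= 450 / 76
= 5.92 min/unit


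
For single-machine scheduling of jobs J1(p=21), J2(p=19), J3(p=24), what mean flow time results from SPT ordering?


SPT order: J2 → J1 → J3
Completion times:
  J2: C=19
  J1: C=40
  J3: C=64
Sum = 123, n = 3
Mean flow = 123/3
= 41.00


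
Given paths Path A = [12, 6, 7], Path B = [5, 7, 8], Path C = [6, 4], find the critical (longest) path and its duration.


Path A: 12 + 6 + 7 = 25
Path B: 5 + 7 + 8 = 20
Path C: 6 + 4 = 10
Critical path = longest = max(25, 20, 10)
= 25 (Path A)


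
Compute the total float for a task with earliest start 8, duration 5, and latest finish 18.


EF = ES + duration = 8 + 5 = 13
LS = LF - duration = 18 - 5 = 13
Total Float = LF - EF = 18 - 13
(or LS - ES = 13 - 8)
= 5


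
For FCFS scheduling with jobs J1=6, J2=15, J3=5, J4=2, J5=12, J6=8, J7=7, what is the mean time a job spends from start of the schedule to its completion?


Completion times:
  J1: completes at 6
  J2: completes at 21
  J3: completes at 26
  J4: completes at 28
  J5: completes at 40
  J6: completes at 48
  J7: completes at 55
Sum = 224
Average = 224/7
= 32.00


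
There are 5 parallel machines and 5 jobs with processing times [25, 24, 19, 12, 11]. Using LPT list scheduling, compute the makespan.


Jobs (LPT sorted): [25, 24, 19, 12, 11]
Machines: 5
  J=25 → Machine 1 (load: 0+25=25)
  J=24 → Machine 2 (load: 0+24=24)
  J=19 → Machine 3 (load: 0+19=19)
  J=12 → Machine 4 (load: 0+12=12)
  J=11 → Machine 5 (load: 0+11=11)
Machine loads: [25, 24, 19, 12, 11]
Makespan = max = 25 time units


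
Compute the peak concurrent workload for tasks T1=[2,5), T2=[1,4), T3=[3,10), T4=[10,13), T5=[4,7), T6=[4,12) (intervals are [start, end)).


Check each time point for overlaps:
  t=4: 4 tasks active (T1, T3, T5, T6)
Max concurrent = 4


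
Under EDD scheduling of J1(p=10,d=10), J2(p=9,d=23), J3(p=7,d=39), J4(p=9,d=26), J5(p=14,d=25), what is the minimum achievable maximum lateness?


EDD order: J1 → J2 → J5 → J4 → J3
Completion and lateness:
  J1: C=10, d=10, L=10-10=0
  J2: C=19, d=23, L=19-23=-4
  J5: C=33, d=25, L=33-25=8
  J4: C=42, d=26, L=42-26=16
  J3: C=49, d=39, L=49-39=10
Lmax = max(0, -4, 8, 16, 10)
= 16


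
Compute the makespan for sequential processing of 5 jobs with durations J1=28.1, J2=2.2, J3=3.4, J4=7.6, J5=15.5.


Sequential makespan: sum all processing times
= 28.1 + 2.2 + 3.4 + 7.6 + 15.5
= 56.8 time units


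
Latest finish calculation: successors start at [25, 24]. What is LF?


LF = min of all successor start times
Successors start at: [25, 24]
LF = min(25, 24)
= 24


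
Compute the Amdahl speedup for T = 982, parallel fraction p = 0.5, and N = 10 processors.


Amdahl's law: T_p = T × ((1-p) + p/N)
= 982 × ((1-0.5) + 0.5/10)
= 982 × (0.50 + 0.0500)
= 982 × 0.5500
= 540.10
Speedup = 982/540.10
= 1.82×


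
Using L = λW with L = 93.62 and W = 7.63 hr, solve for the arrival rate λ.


Little's law: L = λW → λ = L / W
= 93.62 / 7.63
= 12.27 per hour


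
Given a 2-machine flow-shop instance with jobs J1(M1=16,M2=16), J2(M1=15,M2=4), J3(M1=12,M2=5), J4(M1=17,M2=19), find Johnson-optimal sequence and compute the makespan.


Johnson's rule:
Group 1 (M1≤M2, sort by M1): ['J1', 'J4']
Group 2 (M1>M2, sort desc M2): ['J3', 'J2']
Sequence: J1 → J4 → J3 → J2
Makespan calculation:
  J1: M1 done=16, M2 done=32
  J4: M1 done=33, M2 done=52
  J3: M1 done=45, M2 done=57
  J2: M1 done=60, M2 done=64
= Sequence: J1 → J4 → J3 → J2, Makespan: 64


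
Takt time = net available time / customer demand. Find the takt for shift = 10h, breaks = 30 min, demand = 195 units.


Available = 10×60 - 30 = 570 min
Takt time = 570 / 195
= 2.92 min/unit


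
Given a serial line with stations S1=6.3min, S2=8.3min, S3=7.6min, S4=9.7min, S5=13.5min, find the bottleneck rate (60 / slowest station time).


Bottleneck = longest station time
Station times: [6.3, 8.3, 7.6, 9.7, 13.5]
Max = 13.5 min
Rate = 60 / 13.5
= 4.44 units/hour (bottleneck: 13.5min)
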